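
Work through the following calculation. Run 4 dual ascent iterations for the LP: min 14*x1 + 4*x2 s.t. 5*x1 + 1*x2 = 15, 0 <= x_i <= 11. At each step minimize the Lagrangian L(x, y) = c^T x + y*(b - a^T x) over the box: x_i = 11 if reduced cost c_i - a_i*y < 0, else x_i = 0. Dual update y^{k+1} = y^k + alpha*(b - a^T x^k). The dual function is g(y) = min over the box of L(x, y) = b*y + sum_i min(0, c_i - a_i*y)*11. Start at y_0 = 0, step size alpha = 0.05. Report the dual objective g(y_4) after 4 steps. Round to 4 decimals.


Dual ascent for LP: min 14*x1 + 4*x2, 5*x1 + 1*x2 = 15, 0 <= x_i <= 11
Step 1: y^k = 0.0, reduced costs: (14.0, 4.0)
  x^k = (0.0, 0.0), subgradient = b - a^T x = 15.0
  y^{k+1} = 0.0 + 0.05*15.0 = 0.75
Step 2: y^k = 0.75, reduced costs: (10.25, 3.25)
  x^k = (0.0, 0.0), subgradient = b - a^T x = 15.0
  y^{k+1} = 0.75 + 0.05*15.0 = 1.5
Step 3: y^k = 1.5, reduced costs: (6.5, 2.5)
  x^k = (0.0, 0.0), subgradient = b - a^T x = 15.0
  y^{k+1} = 1.5 + 0.05*15.0 = 2.25
Step 4: y^k = 2.25, reduced costs: (2.75, 1.75)
  x^k = (0.0, 0.0), subgradient = b - a^T x = 15.0
  y^{k+1} = 2.25 + 0.05*15.0 = 3.0
Dual objective at y_4 = 3.0: reduced costs (-1.0, 1.0), box minimizer x = (11.0, 0.0)
g(y_4) = b*y + (c1 - a1*y)*x1 + (c2 - a2*y)*x2 = 15*3.0 + (-1.0)*11.0 + 1.0*0.0 = 45.0 - 11.0 + 0.0 = 34.0


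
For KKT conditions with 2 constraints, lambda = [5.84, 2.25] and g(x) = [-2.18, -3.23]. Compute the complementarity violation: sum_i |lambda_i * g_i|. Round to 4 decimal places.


KKT complementary slackness check:
lambda_1 * g_1 = 5.84 * -2.18 = -12.7312
lambda_2 * g_2 = 2.25 * -3.23 = -7.2675
Total violation = 12.7312 + 7.2675 = 19.9987


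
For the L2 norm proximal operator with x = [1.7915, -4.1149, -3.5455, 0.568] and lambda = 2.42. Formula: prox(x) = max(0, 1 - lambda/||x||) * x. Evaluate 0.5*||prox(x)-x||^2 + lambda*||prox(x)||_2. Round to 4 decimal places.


Step 1: Compute ||x||.
||x|| = 5.7476
Step 2: Compute scaling factor.
scale = max(0, 1 - 2.42/5.7476) = 0.579
Step 3: prox(x) = [1.0372, -2.3823, -2.0527, 0.3288]
||prox(x)|| = 3.3276
Step 4: Proximal objective.
0.5*||prox-x||^2 = 2.9282
lambda*||prox|| = 8.0528
Total = 10.981


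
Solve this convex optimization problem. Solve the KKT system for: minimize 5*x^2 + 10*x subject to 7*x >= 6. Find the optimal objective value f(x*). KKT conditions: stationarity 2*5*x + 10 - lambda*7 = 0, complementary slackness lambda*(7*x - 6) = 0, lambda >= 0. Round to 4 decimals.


Step 1: Try lambda = 0 (constraint inactive).
x_unc = -10/(2*5) = -1.0
Check: 7*-1.0 = -7.0 < 6 -- violated!
Step 2: Constraint must be active: 7*x = 6
x* = 6/7 = 0.8571 (rounded; the exact value 6/7 is used below)
lambda = (2*5*(6/7) + 10)/7 = 2.6531
Step 3: Compute optimal value.
f(x*) = 5*(6/7)^2 + 10*(6/7) = 12.2449


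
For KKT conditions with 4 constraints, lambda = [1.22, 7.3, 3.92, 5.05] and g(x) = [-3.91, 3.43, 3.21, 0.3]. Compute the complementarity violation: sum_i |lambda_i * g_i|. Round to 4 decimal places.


KKT complementary slackness check:
lambda_1 * g_1 = 1.22 * -3.91 = -4.7702
lambda_2 * g_2 = 7.3 * 3.43 = 25.039
lambda_3 * g_3 = 3.92 * 3.21 = 12.5832
lambda_4 * g_4 = 5.05 * 0.3 = 1.515
Total violation = 4.7702 + 25.039 + 12.5832 + 1.515 = 43.9074


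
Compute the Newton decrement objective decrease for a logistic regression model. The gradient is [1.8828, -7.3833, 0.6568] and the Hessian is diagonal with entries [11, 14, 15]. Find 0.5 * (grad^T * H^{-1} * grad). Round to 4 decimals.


Step 1: H is diagonal, so H^(-1) * g = [0.1712, -0.5274, 0.0438].
Step 2: g^T H^(-1) g = sum_i g_i^2 / H_ii
  = (1.8828)^2/11 + (-7.3833)^2/14 + (0.6568)^2/15
  = 0.3223 + 3.8938 + 0.0288 = 4.2448
Step 3: Objective decrease = 0.5 * g^T H^(-1) g = 2.1224


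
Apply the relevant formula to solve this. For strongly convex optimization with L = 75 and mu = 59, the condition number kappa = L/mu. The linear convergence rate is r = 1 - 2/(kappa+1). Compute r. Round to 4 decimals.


Step 1: Compute the condition number.
kappa = L/mu = 75/59 = 1.2712
Step 2: Compute the convergence rate.
r = 1 - 2/(kappa + 1) = 1 - 2*mu/(L + mu) = (L - mu)/(L + mu) = 16/134 = 0.1194


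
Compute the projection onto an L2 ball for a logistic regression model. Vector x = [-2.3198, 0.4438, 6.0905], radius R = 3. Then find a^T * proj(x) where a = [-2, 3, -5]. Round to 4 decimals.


Step 1: Compute ||x|| (intermediates to 6 decimals).
||x|| = sqrt((-2.3198)^2 + 0.4438^2 + 6.0905^2) = 6.532428
Step 2: Project.
Since ||x|| > R, scale = R/||x|| = 3/6.532428 = 0.459247, proj(x) = scale * x
proj(x) = [-1.065361, 0.203814, 2.797044]
Step 3: Dot product.
a^T * proj(x) = -2*(-1.065361) + 3*0.203814 - 5*2.797044 = -11.2431


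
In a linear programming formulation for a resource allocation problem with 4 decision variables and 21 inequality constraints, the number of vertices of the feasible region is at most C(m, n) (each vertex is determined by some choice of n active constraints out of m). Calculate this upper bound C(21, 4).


Each vertex corresponds to some choice of n active constraints out of m, so the number of vertices is at most C(m, n) = m! / (n!(m-n)!).
m = 21, n = 4
Numerator: 21 * 20 * 19 * 18
Denominator: 4! = 24
C(21, 4) = 5985


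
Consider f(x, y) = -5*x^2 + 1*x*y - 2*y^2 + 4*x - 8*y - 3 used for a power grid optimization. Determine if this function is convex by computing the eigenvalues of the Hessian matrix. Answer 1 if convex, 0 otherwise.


The Hessian of f(x,y) = -5*x^2 + 1*x*y - 2*y^2 + 4*x - 8*y - 3 is:
H = [[-10, 1], [1, -4]]
Trace = -10 - 4 = -14
Determinant = -10*-4 - (1)^2 = 39
Discriminant = (-14)^2 - 4*39 = 40.0
Eigenvalues: lambda_1 = -10.1623, lambda_2 = -3.8377
The function is not convex.

0


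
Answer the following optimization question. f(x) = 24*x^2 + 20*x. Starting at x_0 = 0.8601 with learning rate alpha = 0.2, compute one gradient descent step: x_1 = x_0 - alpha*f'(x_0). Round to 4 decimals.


We compute the gradient at x_0 and apply the update.
f'(x) = 48*x + 20
f'(0.8601) = 48*0.8601 + 20 = 61.2848
x_1 = 0.8601 - 0.2*61.2848 = -11.3969


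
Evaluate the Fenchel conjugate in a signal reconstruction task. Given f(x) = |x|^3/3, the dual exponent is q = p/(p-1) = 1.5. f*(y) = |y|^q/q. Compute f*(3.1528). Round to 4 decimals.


The conjugate exponent q satisfies 1/p + 1/q = 1.
p = 3, so q = 3/(3 - 1) = 1.5
|y|^q = 3.1528^1.5 = 5.5982
f*(3.1528) = 5.5982 / 1.5 = 3.7321


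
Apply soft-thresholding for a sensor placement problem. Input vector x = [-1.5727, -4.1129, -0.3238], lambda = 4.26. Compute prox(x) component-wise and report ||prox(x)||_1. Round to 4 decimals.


Soft-thresholding with lambda = 4.26:
prox(-1.5727) = sign(-1.5727)*max(|-1.5727| - 4.26, 0) = 0.0
prox(-4.1129) = sign(-4.1129)*max(|-4.1129| - 4.26, 0) = 0.0
prox(-0.3238) = sign(-0.3238)*max(|-0.3238| - 4.26, 0) = 0.0
prox(x) = [0.0, 0.0, 0.0]
||prox(x)||_1 = 0.0 + 0.0 + 0.0 = 0.0


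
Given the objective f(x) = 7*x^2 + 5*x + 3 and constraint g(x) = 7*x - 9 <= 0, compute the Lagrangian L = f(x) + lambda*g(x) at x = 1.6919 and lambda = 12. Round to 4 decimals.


Step 1: Evaluate f(x).
f(1.6919) = 7*1.6919^2 + 5*1.6919 + 3 = 31.4972
Step 2: Evaluate g(x).
g(1.6919) = 7*1.6919 - 9 = 2.8433
Step 3: Compute Lagrangian.
L = 31.4972 + 12*2.8433 = 65.6168


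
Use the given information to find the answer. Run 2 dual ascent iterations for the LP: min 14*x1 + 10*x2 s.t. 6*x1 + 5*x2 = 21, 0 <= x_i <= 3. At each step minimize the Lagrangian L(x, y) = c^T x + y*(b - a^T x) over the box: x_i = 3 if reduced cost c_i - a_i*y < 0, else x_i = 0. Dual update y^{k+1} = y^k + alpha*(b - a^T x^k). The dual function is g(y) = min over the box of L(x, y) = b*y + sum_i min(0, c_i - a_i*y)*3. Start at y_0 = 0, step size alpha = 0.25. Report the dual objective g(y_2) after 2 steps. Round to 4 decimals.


Dual ascent for LP: min 14*x1 + 10*x2, 6*x1 + 5*x2 = 21, 0 <= x_i <= 3
Step 1: y^k = 0.0, reduced costs: (14.0, 10.0)
  x^k = (0.0, 0.0), subgradient = b - a^T x = 21.0
  y^{k+1} = 0.0 + 0.25*21.0 = 5.25
Step 2: y^k = 5.25, reduced costs: (-17.5, -16.25)
  x^k = (3.0, 3.0), subgradient = b - a^T x = -12.0
  y^{k+1} = 5.25 + 0.25*-12.0 = 2.25
Dual objective at y_2 = 2.25: reduced costs (0.5, -1.25), box minimizer x = (0.0, 3.0)
g(y_2) = b*y + (c1 - a1*y)*x1 + (c2 - a2*y)*x2 = 21*2.25 + 0.5*0.0 + (-1.25)*3.0 = 47.25 + 0.0 - 3.75 = 43.5


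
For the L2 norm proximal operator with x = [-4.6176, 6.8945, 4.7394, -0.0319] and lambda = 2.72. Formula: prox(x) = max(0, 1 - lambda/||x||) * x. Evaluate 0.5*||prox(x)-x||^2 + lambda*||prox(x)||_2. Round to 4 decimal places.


Step 1: Compute ||x||.
||x|| = 9.5561
Step 2: Compute scaling factor.
scale = max(0, 1 - 2.72/9.5561) = 0.7154
Step 3: prox(x) = [-3.3033, 4.9321, 3.3904, -0.0228]
||prox(x)|| = 6.8361
Step 4: Proximal objective.
0.5*||prox-x||^2 = 3.6992
lambda*||prox|| = 18.5942
Total = 22.2934


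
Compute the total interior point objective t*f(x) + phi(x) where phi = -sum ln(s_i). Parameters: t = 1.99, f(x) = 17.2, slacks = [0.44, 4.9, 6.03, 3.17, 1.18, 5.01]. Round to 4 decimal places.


Step 1: Compute log-barrier.
ln values: [-0.821, 1.5892, 1.7967, 1.1537, 0.1655, 1.6114]
phi = -(-0.821 + 1.5892 + 1.7967 + 1.1537 + 0.1655 + 1.6114) = -5.4957
Step 2: Compute augmented objective.
t*f(x) = 1.99*17.2 = 34.228
Total = 34.228 - 5.4957 = 28.7323


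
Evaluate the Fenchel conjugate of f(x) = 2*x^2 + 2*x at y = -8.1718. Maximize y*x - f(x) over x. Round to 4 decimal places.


f*(y) = sup_x {y*x - a*x^2 - b*x} = sup_x {(y-b)*x - a*x^2}
FOC: (y - b) - 2a*x = 0 => x* = (y - b)/(2a)
x* = (-8.1718 - 2)/(2*2) = -2.543
f*(-8.1718) = (y-b)^2/(4a) = (-8.1718 - 2)^2/(4*2)
= 103.4655/8 = 12.9332


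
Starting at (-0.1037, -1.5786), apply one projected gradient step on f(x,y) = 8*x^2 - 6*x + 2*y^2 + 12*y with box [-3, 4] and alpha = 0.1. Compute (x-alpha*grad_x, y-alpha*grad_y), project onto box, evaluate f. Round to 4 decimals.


Step 1: Compute gradient at (-0.1037, -1.5786).
grad_x = 2*8*-0.1037 - 6 = -7.6592
grad_y = 2*2*-1.5786 + 12 = 5.6856
Step 2: Gradient step.
x_raw = -0.1037 - 0.1*-7.6592 = 0.6622
y_raw = -1.5786 - 0.1*5.6856 = -2.1472
Step 3: Project onto [-3, 4].
x_proj = clip(0.6622) = 0.6622
y_proj = clip(-2.1472) = -2.1472
Step 4: Evaluate f.
f(0.6622, -2.1472) = -17.0104


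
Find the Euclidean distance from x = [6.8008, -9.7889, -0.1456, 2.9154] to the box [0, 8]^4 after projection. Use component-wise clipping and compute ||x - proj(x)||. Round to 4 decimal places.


Project each component onto [0, 8].
clip(6.8008) = 6.8008, clip(-9.7889) = 0.0, clip(-0.1456) = 0.0, clip(2.9154) = 2.9154
Projection = [6.8008, 0.0, 0.0, 2.9154]
Squared diffs: [0.0, 95.8226, 0.0212, 0.0]
Distance = sqrt(95.8438) = 9.79


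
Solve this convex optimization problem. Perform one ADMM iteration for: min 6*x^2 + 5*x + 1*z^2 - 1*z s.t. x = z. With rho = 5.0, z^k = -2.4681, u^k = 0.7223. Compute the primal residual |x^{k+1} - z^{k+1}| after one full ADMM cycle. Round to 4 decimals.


ADMM iteration with rho = 5.0, z^k = -2.4681, u^k = 0.7223
Step 1: x-update.
Minimize 6*x^2 + 5*x + (5.0/2)*(x + 2.4681 + 0.7223)^2
FOC: (2*6 + 5.0)*x = -5 + 5.0*(-2.4681 - 0.7223)
x^{k+1} = -1.2325
Step 2: z-update.
Minimize 1*z^2 - 1*z + (5.0/2)*(-1.2325 - z + 0.7223)^2
FOC: (2*1 + 5.0)*z = 1 + 5.0*(-1.2325 + 0.7223)
z^{k+1} = -0.2216
Step 3: u-update.
u^{k+1} = 0.7223 - 1.2325 + 0.2216 = -0.2886
Step 4: Primal residual = |-1.2325 + 0.2216| = 1.0109


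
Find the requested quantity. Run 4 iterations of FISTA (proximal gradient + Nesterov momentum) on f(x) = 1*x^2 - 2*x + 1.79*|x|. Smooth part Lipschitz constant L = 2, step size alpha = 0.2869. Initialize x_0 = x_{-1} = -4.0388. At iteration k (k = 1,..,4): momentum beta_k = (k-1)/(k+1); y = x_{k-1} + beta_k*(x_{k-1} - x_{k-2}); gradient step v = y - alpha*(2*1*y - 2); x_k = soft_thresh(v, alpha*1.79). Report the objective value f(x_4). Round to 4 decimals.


FISTA on f(x) = 1*x^2 - 2*x + 1.79*|x|
L = 2, alpha = 0.2869
Iteration 1: beta = 0.0, y = -4.0388 + 0.0*(-4.0388 + 4.0388) = -4.0388
  grad(y) = -10.0776, v = y - alpha*grad = -1.1475
  prox(v) = soft_thresh(-1.1475, 0.5136) = -0.634
Iteration 2: beta = 0.3333, y = -0.634 + 0.3333*(-0.634 + 4.0388) = 0.501
  grad(y) = -0.9981, v = y - alpha*grad = 0.7873
  prox(v) = soft_thresh(0.7873, 0.5136) = 0.2738
Iteration 3: beta = 0.5, y = 0.2738 + 0.5*(0.2738 + 0.634) = 0.7276
  grad(y) = -0.5447, v = y - alpha*grad = 0.8839
  prox(v) = soft_thresh(0.8839, 0.5136) = 0.3704
Iteration 4: beta = 0.6, y = 0.3704 + 0.6*(0.3704 - 0.2738) = 0.4283
  grad(y) = -1.1433, v = y - alpha*grad = 0.7564
  prox(v) = soft_thresh(0.7564, 0.5136) = 0.2428
f(x_4) = 1*0.2428^2 - 2*0.2428 + 1.79*|0.2428| = 0.008


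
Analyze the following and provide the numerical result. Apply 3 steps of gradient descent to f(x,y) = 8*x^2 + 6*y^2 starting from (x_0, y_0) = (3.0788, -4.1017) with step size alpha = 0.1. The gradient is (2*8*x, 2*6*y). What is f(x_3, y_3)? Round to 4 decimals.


Gradient descent on f(x,y) = 8*x^2 + 6*y^2.
Starting point: (3.0788, -4.1017), alpha = 0.1
Step 1: grad_x = 2*8*3.0788 = 49.2608, grad_y = 2*6*-4.1017 = -49.2204
  x_1 = 3.0788 - 0.1*49.2608 = -1.8473
  y_1 = -4.1017 - 0.1*-49.2204 = 0.8203
Step 2: grad_x = 2*8*-1.8473 = -29.5565, grad_y = 2*6*0.8203 = 9.8441
  x_2 = -1.8473 - 0.1*-29.5565 = 1.1084
  y_2 = 0.8203 - 0.1*9.8441 = -0.1641
Step 3: grad_x = 2*8*1.1084 = 17.7339, grad_y = 2*6*-0.1641 = -1.9688
  x_3 = 1.1084 - 0.1*17.7339 = -0.665
  y_3 = -0.1641 - 0.1*-1.9688 = 0.0328
f(-0.665, 0.0328) = 8*(-0.665)^2 + 6*0.0328^2 = 3.5445


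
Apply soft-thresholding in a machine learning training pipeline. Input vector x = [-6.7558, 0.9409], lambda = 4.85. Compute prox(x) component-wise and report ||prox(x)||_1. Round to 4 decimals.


Soft-thresholding with lambda = 4.85:
prox(-6.7558) = sign(-6.7558)*max(|-6.7558| - 4.85, 0) = -1.9058
prox(0.9409) = sign(0.9409)*max(|0.9409| - 4.85, 0) = 0.0
prox(x) = [-1.9058, 0.0]
||prox(x)||_1 = 1.9058 + 0.0 = 1.9058


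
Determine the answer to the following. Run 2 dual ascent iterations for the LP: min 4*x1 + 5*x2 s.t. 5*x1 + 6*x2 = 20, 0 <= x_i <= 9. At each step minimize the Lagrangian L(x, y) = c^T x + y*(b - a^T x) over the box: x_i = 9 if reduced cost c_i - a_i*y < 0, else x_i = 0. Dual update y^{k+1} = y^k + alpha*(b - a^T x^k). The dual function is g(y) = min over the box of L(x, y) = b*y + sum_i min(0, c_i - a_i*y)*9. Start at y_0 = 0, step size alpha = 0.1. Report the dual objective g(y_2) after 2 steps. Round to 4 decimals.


Dual ascent for LP: min 4*x1 + 5*x2, 5*x1 + 6*x2 = 20, 0 <= x_i <= 9
Step 1: y^k = 0.0, reduced costs: (4.0, 5.0)
  x^k = (0.0, 0.0), subgradient = b - a^T x = 20.0
  y^{k+1} = 0.0 + 0.1*20.0 = 2.0
Step 2: y^k = 2.0, reduced costs: (-6.0, -7.0)
  x^k = (9.0, 9.0), subgradient = b - a^T x = -79.0
  y^{k+1} = 2.0 + 0.1*-79.0 = -5.9
Dual objective at y_2 = -5.9: reduced costs (33.5, 40.4), box minimizer x = (0.0, 0.0)
g(y_2) = b*y + (c1 - a1*y)*x1 + (c2 - a2*y)*x2 = 20*(-5.9) + 33.5*0.0 + 40.4*0.0 = -118.0 + 0.0 + 0.0 = -118.0


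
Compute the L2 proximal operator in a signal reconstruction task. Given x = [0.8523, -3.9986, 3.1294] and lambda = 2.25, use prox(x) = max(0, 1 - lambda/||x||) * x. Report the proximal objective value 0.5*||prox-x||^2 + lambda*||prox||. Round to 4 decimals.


Step 1: Compute ||x||.
||x|| = 5.1486
Step 2: Compute scaling factor.
scale = max(0, 1 - 2.25/5.1486) = 0.563
Step 3: prox(x) = [0.4798, -2.2512, 1.7618]
||prox(x)|| = 2.8986
Step 4: Proximal objective.
0.5*||prox-x||^2 = 2.5313
lambda*||prox|| = 6.5219
Total = 9.0532


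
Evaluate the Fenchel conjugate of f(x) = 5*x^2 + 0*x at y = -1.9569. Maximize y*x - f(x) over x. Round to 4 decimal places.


f*(y) = sup_x {y*x - a*x^2 - b*x} = sup_x {(y-b)*x - a*x^2}
FOC: (y - b) - 2a*x = 0 => x* = (y - b)/(2a)
x* = (-1.9569 - 0)/(2*5) = -0.1957
f*(-1.9569) = (y-b)^2/(4a) = (-1.9569 - 0)^2/(4*5)
= 3.8295/20 = 0.1915


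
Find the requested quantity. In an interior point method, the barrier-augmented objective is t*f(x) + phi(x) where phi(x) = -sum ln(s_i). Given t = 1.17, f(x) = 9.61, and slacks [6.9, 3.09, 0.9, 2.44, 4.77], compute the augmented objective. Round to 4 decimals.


Step 1: Compute log-barrier.
ln values: [1.9315, 1.1282, -0.1054, 0.892, 1.5623]
phi = -(1.9315 + 1.1282 - 0.1054 + 0.892 + 1.5623) = -5.4087
Step 2: Compute augmented objective.
t*f(x) = 1.17*9.61 = 11.2437
Total = 11.2437 - 5.4087 = 5.835


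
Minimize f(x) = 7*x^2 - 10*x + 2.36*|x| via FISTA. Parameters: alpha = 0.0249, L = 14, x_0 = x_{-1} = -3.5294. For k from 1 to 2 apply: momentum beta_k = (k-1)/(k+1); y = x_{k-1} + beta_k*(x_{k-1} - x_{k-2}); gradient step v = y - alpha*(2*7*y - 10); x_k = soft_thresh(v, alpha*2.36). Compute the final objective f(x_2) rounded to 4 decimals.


FISTA on f(x) = 7*x^2 - 10*x + 2.36*|x|
L = 14, alpha = 0.0249
Iteration 1: beta = 0.0, y = -3.5294 + 0.0*(-3.5294 + 3.5294) = -3.5294
  grad(y) = -59.4116, v = y - alpha*grad = -2.0501
  prox(v) = soft_thresh(-2.0501, 0.0588) = -1.9913
Iteration 2: beta = 0.3333, y = -1.9913 + 0.3333*(-1.9913 + 3.5294) = -1.4786
  grad(y) = -30.7002, v = y - alpha*grad = -0.7141
  prox(v) = soft_thresh(-0.7141, 0.0588) = -0.6554
f(x_2) = 7*(-0.6554)^2 - 10*(-0.6554) + 2.36*|-0.6554| = 11.1073


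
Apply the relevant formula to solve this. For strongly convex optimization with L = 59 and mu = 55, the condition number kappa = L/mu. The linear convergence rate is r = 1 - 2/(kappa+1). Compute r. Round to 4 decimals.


Step 1: Compute the condition number.
kappa = L/mu = 59/55 = 1.0727
Step 2: Compute the convergence rate.
r = 1 - 2/(kappa + 1) = 1 - 2*mu/(L + mu) = (L - mu)/(L + mu) = 4/114 = 0.0351


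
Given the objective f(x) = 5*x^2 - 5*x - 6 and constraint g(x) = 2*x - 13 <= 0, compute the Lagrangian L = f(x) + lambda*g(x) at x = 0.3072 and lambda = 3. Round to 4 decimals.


Step 1: Evaluate f(x).
f(0.3072) = 5*0.3072^2 - 5*0.3072 - 6 = -7.0641
Step 2: Evaluate g(x).
g(0.3072) = 2*0.3072 - 13 = -12.3856
Step 3: Compute Lagrangian.
L = -7.0641 + 3*-12.3856 = -44.2209


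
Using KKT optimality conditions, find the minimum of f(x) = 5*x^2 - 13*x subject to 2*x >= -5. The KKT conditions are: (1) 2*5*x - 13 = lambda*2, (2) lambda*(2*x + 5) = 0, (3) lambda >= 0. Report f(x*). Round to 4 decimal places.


Step 1: Try lambda = 0 (constraint inactive).
Stationarity: 2*5*x - 13 = 0
x* = 13/(2*5) = 1.3
Check constraint: 2*1.3 = 2.6 >= -5 -- satisfied.
Step 2: Compute optimal value.
f(x*) = 5*1.3^2 - 13*1.3 = -8.45


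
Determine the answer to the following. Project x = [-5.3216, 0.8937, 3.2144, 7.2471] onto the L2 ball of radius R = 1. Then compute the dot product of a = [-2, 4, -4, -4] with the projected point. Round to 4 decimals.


Step 1: Compute ||x|| (intermediates to 6 decimals).
||x|| = sqrt((-5.3216)^2 + 0.8937^2 + 3.2144^2 + 7.2471^2) = 9.590149
Step 2: Project.
Since ||x|| > R, scale = R/||x|| = 1/9.590149 = 0.104274, proj(x) = scale * x
proj(x) = [-0.554905, 0.09319, 0.335178, 0.755684]
Step 3: Dot product.
a^T * proj(x) = -2*(-0.554905) + 4*0.09319 - 4*0.335178 - 4*0.755684 = -2.8809


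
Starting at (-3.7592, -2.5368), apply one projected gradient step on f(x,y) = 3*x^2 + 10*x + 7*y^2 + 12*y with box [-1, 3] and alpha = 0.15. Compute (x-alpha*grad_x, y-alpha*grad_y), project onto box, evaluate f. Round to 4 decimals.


Step 1: Compute gradient at (-3.7592, -2.5368).
grad_x = 2*3*-3.7592 + 10 = -12.5552
grad_y = 2*7*-2.5368 + 12 = -23.5152
Step 2: Gradient step.
x_raw = -3.7592 - 0.15*-12.5552 = -1.8759
y_raw = -2.5368 - 0.15*-23.5152 = 0.9905
Step 3: Project onto [-1, 3].
x_proj = clip(-1.8759) = -1.0
y_proj = clip(0.9905) = 0.9905
Step 4: Evaluate f.
f(-1.0, 0.9905) = 11.7531


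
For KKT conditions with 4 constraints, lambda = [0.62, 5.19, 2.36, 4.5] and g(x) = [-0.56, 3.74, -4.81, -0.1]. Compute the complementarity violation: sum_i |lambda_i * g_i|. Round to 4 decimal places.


KKT complementary slackness check:
lambda_1 * g_1 = 0.62 * -0.56 = -0.3472
lambda_2 * g_2 = 5.19 * 3.74 = 19.4106
lambda_3 * g_3 = 2.36 * -4.81 = -11.3516
lambda_4 * g_4 = 4.5 * -0.1 = -0.45
Total violation = 0.3472 + 19.4106 + 11.3516 + 0.45 = 31.5594


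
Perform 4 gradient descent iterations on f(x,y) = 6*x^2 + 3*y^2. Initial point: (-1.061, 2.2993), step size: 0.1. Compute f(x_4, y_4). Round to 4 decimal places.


Gradient descent on f(x,y) = 6*x^2 + 3*y^2.
Starting point: (-1.061, 2.2993), alpha = 0.1
Step 1: grad_x = 2*6*-1.061 = -12.732, grad_y = 2*3*2.2993 = 13.7958
  x_1 = -1.061 - 0.1*-12.732 = 0.2122
  y_1 = 2.2993 - 0.1*13.7958 = 0.9197
Step 2: grad_x = 2*6*0.2122 = 2.5464, grad_y = 2*3*0.9197 = 5.5183
  x_2 = 0.2122 - 0.1*2.5464 = -0.0424
  y_2 = 0.9197 - 0.1*5.5183 = 0.3679
Step 3: grad_x = 2*6*-0.0424 = -0.5093, grad_y = 2*3*0.3679 = 2.2073
  x_3 = -0.0424 - 0.1*-0.5093 = 0.0085
  y_3 = 0.3679 - 0.1*2.2073 = 0.1472
Step 4: grad_x = 2*6*0.0085 = 0.1019, grad_y = 2*3*0.1472 = 0.8829
  x_4 = 0.0085 - 0.1*0.1019 = -0.0017
  y_4 = 0.1472 - 0.1*0.8829 = 0.0589
f(-0.0017, 0.0589) = 6*(-0.0017)^2 + 3*0.0589^2 = 0.0104


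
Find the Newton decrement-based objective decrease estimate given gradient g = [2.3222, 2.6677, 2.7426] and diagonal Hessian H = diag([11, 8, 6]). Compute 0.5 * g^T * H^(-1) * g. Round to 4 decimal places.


Step 1: H is diagonal, so H^(-1) * g = [0.2111, 0.3335, 0.4571].
Step 2: g^T H^(-1) g = sum_i g_i^2 / H_ii
  = (2.3222)^2/11 + (2.6677)^2/8 + (2.7426)^2/6
  = 0.4902 + 0.8896 + 1.2536 = 2.6335
Step 3: Objective decrease = 0.5 * g^T H^(-1) g = 1.3167


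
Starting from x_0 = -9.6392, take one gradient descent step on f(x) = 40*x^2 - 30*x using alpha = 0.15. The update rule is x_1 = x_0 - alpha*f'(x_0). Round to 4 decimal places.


We compute the gradient at x_0 and apply the update.
f'(x) = 80*x - 30
f'(-9.6392) = 80*-9.6392 - 30 = -801.136
x_1 = -9.6392 - 0.15*-801.136 = 110.5312


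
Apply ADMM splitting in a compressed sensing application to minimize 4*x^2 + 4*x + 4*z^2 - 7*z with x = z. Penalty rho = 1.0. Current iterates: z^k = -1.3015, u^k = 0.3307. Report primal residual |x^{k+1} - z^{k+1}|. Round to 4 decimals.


ADMM iteration with rho = 1.0, z^k = -1.3015, u^k = 0.3307
Step 1: x-update.
Minimize 4*x^2 + 4*x + (1.0/2)*(x + 1.3015 + 0.3307)^2
FOC: (2*4 + 1.0)*x = -4 + 1.0*(-1.3015 - 0.3307)
x^{k+1} = -0.6258
Step 2: z-update.
Minimize 4*z^2 - 7*z + (1.0/2)*(-0.6258 - z + 0.3307)^2
FOC: (2*4 + 1.0)*z = 7 + 1.0*(-0.6258 + 0.3307)
z^{k+1} = 0.745
Step 3: u-update.
u^{k+1} = 0.3307 - 0.6258 - 0.745 = -1.0401
Step 4: Primal residual = |-0.6258 - 0.745| = 1.3708


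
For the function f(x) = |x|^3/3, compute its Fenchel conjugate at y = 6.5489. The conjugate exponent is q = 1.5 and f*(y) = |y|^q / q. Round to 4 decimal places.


The conjugate exponent q satisfies 1/p + 1/q = 1.
p = 3, so q = 3/(3 - 1) = 1.5
|y|^q = 6.5489^1.5 = 16.7592
f*(6.5489) = 16.7592 / 1.5 = 11.1728


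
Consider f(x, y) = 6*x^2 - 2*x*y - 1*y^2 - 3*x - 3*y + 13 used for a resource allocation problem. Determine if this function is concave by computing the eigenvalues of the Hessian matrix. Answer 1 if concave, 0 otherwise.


The Hessian of f(x,y) = 6*x^2 - 2*x*y - 1*y^2 - 3*x - 3*y + 13 is:
H = [[12, -2], [-2, -2]]
Trace = 12 - 2 = 10
Determinant = 12*-2 - (-2)^2 = -28
Discriminant = (10)^2 - 4*-28 = 212.0
Eigenvalues: lambda_1 = -2.2801, lambda_2 = 12.2801
The function is not concave.

0


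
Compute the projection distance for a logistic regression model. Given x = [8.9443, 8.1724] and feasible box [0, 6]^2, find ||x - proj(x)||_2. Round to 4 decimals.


Project each component onto [0, 6].
clip(8.9443) = 6.0, clip(8.1724) = 6.0
Projection = [6.0, 6.0]
Squared diffs: [8.6689, 4.7193]
Distance = sqrt(13.3882) = 3.659


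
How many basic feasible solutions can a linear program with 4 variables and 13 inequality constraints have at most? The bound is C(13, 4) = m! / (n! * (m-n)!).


Each vertex corresponds to some choice of n active constraints out of m, so the number of vertices is at most C(m, n) = m! / (n!(m-n)!).
m = 13, n = 4
Numerator: 13 * 12 * 11 * 10
Denominator: 4! = 24
C(13, 4) = 715


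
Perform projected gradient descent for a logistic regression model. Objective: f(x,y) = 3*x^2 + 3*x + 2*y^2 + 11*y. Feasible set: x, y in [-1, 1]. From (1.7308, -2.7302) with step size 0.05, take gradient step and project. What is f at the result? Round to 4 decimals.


Step 1: Compute gradient at (1.7308, -2.7302).
grad_x = 2*3*1.7308 + 3 = 13.3848
grad_y = 2*2*-2.7302 + 11 = 0.0792
Step 2: Gradient step.
x_raw = 1.7308 - 0.05*13.3848 = 1.0616
y_raw = -2.7302 - 0.05*0.0792 = -2.7342
Step 3: Project onto [-1, 1].
x_proj = clip(1.0616) = 1.0
y_proj = clip(-2.7342) = -1.0
Step 4: Evaluate f.
f(1.0, -1.0) = -3.0


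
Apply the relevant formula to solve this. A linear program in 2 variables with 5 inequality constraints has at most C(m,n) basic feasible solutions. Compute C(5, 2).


Each vertex corresponds to some choice of n active constraints out of m, so the number of vertices is at most C(m, n) = m! / (n!(m-n)!).
m = 5, n = 2
Numerator: 5 * 4
Denominator: 2! = 2
C(5, 2) = 10


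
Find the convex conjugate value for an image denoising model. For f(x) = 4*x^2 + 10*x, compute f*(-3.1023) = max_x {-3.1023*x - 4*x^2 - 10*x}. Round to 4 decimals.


f*(y) = sup_x {y*x - a*x^2 - b*x} = sup_x {(y-b)*x - a*x^2}
FOC: (y - b) - 2a*x = 0 => x* = (y - b)/(2a)
x* = (-3.1023 - 10)/(2*4) = -1.6378
f*(-3.1023) = (y-b)^2/(4a) = (-3.1023 - 10)^2/(4*4)
= 171.6703/16 = 10.7294


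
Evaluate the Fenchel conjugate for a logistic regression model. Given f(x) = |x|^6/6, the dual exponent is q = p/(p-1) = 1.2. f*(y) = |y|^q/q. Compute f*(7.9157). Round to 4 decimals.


The conjugate exponent q satisfies 1/p + 1/q = 1.
p = 6, so q = 6/(6 - 1) = 1.2
|y|^q = 7.9157^1.2 = 11.9726
f*(7.9157) = 11.9726 / 1.2 = 9.9771


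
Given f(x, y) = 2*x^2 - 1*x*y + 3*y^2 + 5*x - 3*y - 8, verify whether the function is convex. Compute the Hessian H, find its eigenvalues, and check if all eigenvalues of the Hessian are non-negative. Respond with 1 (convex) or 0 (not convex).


The Hessian of f(x,y) = 2*x^2 - 1*x*y + 3*y^2 + 5*x - 3*y - 8 is:
H = [[4, -1], [-1, 6]]
Trace = 4 + 6 = 10
Determinant = 4*6 - (-1)^2 = 23
Discriminant = (10)^2 - 4*23 = 8.0
Eigenvalues: lambda_1 = 3.5858, lambda_2 = 6.4142
The function is convex.

1


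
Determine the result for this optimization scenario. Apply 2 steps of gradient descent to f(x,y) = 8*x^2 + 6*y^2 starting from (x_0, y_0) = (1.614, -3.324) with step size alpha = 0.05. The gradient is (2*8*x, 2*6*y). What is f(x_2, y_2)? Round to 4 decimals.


Gradient descent on f(x,y) = 8*x^2 + 6*y^2.
Starting point: (1.614, -3.324), alpha = 0.05
Step 1: grad_x = 2*8*1.614 = 25.824, grad_y = 2*6*-3.324 = -39.888
  x_1 = 1.614 - 0.05*25.824 = 0.3228
  y_1 = -3.324 - 0.05*-39.888 = -1.3296
Step 2: grad_x = 2*8*0.3228 = 5.1648, grad_y = 2*6*-1.3296 = -15.9552
  x_2 = 0.3228 - 0.05*5.1648 = 0.0646
  y_2 = -1.3296 - 0.05*-15.9552 = -0.5318
f(0.0646, -0.5318) = 8*0.0646^2 + 6*(-0.5318)^2 = 1.7305


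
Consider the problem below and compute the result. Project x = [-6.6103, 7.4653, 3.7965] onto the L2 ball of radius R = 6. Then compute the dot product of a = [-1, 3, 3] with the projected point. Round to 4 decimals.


Step 1: Compute ||x|| (intermediates to 6 decimals).
||x|| = sqrt((-6.6103)^2 + 7.4653^2 + 3.7965^2) = 10.669591
Step 2: Project.
Since ||x|| > R, scale = R/||x|| = 6/10.669591 = 0.562346, proj(x) = scale * x
proj(x) = [-3.717276, 4.198082, 2.134947]
Step 3: Dot product.
a^T * proj(x) = -1*(-3.717276) + 3*4.198082 + 3*2.134947 = 22.7164


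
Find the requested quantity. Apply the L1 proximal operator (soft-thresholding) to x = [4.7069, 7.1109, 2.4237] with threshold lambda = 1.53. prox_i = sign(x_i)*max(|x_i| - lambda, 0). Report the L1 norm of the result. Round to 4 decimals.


Soft-thresholding with lambda = 1.53:
prox(4.7069) = sign(4.7069)*max(|4.7069| - 1.53, 0) = 3.1769
prox(7.1109) = sign(7.1109)*max(|7.1109| - 1.53, 0) = 5.5809
prox(2.4237) = sign(2.4237)*max(|2.4237| - 1.53, 0) = 0.8937
prox(x) = [3.1769, 5.5809, 0.8937]
||prox(x)||_1 = 3.1769 + 5.5809 + 0.8937 = 9.6515


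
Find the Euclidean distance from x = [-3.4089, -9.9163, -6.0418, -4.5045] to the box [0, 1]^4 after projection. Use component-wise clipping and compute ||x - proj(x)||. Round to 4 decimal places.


Project each component onto [0, 1].
clip(-3.4089) = 0.0, clip(-9.9163) = 0.0, clip(-6.0418) = 0.0, clip(-4.5045) = 0.0
Projection = [0.0, 0.0, 0.0, 0.0]
Squared diffs: [11.6206, 98.333, 36.5033, 20.2905]
Distance = sqrt(166.7474) = 12.9131


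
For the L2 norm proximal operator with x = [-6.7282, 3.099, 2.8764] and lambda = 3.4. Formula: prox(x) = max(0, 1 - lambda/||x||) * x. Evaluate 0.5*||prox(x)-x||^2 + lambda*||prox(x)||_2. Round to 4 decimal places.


Step 1: Compute ||x||.
||x|| = 7.9465
Step 2: Compute scaling factor.
scale = max(0, 1 - 3.4/7.9465) = 0.5721
Step 3: prox(x) = [-3.8494, 1.7731, 1.6457]
||prox(x)|| = 4.5465
Step 4: Proximal objective.
0.5*||prox-x||^2 = 5.78
lambda*||prox|| = 15.4581
Total = 21.2379


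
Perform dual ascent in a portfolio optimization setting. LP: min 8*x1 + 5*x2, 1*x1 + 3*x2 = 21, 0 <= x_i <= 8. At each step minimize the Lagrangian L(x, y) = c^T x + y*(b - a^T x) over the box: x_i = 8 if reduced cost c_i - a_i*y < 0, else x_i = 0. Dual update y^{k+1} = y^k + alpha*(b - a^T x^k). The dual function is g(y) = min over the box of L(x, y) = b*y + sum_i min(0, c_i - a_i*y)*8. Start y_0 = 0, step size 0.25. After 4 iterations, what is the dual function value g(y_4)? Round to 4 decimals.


Dual ascent for LP: min 8*x1 + 5*x2, 1*x1 + 3*x2 = 21, 0 <= x_i <= 8
Step 1: y^k = 0.0, reduced costs: (8.0, 5.0)
  x^k = (0.0, 0.0), subgradient = b - a^T x = 21.0
  y^{k+1} = 0.0 + 0.25*21.0 = 5.25
Step 2: y^k = 5.25, reduced costs: (2.75, -10.75)
  x^k = (0.0, 8.0), subgradient = b - a^T x = -3.0
  y^{k+1} = 5.25 + 0.25*-3.0 = 4.5
Step 3: y^k = 4.5, reduced costs: (3.5, -8.5)
  x^k = (0.0, 8.0), subgradient = b - a^T x = -3.0
  y^{k+1} = 4.5 + 0.25*-3.0 = 3.75
Step 4: y^k = 3.75, reduced costs: (4.25, -6.25)
  x^k = (0.0, 8.0), subgradient = b - a^T x = -3.0
  y^{k+1} = 3.75 + 0.25*-3.0 = 3.0
Dual objective at y_4 = 3.0: reduced costs (5.0, -4.0), box minimizer x = (0.0, 8.0)
g(y_4) = b*y + (c1 - a1*y)*x1 + (c2 - a2*y)*x2 = 21*3.0 + 5.0*0.0 + (-4.0)*8.0 = 63.0 + 0.0 - 32.0 = 31.0


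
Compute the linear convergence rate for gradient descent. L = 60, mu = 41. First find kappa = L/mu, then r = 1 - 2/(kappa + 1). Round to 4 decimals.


Step 1: Compute the condition number.
kappa = L/mu = 60/41 = 1.4634
Step 2: Compute the convergence rate.
r = 1 - 2/(kappa + 1) = 1 - 2*mu/(L + mu) = (L - mu)/(L + mu) = 19/101 = 0.1881


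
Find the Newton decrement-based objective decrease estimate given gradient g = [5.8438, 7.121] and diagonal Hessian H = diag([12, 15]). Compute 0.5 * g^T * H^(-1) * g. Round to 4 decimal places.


Step 1: H is diagonal, so H^(-1) * g = [0.487, 0.4747].
Step 2: g^T H^(-1) g = sum_i g_i^2 / H_ii
  = (5.8438)^2/12 + (7.121)^2/15
  = 2.8458 + 3.3806 = 6.2264
Step 3: Objective decrease = 0.5 * g^T H^(-1) g = 3.1132


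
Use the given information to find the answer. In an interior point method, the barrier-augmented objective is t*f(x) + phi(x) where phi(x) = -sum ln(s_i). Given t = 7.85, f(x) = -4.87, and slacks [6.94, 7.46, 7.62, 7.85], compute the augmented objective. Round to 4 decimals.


Step 1: Compute log-barrier.
ln values: [1.9373, 2.0096, 2.0308, 2.0605]
phi = -(1.9373 + 2.0096 + 2.0308 + 2.0605) = -8.0381
Step 2: Compute augmented objective.
t*f(x) = 7.85*-4.87 = -38.2295
Total = -38.2295 - 8.0381 = -46.2676


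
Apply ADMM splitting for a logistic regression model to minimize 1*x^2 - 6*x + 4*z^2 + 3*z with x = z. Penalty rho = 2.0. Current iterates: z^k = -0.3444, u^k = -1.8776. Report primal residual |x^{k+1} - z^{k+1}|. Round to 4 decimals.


ADMM iteration with rho = 2.0, z^k = -0.3444, u^k = -1.8776
Step 1: x-update.
Minimize 1*x^2 - 6*x + (2.0/2)*(x + 0.3444 - 1.8776)^2
FOC: (2*1 + 2.0)*x = 6 + 2.0*(-0.3444 + 1.8776)
x^{k+1} = 2.2666
Step 2: z-update.
Minimize 4*z^2 + 3*z + (2.0/2)*(2.2666 - z - 1.8776)^2
FOC: (2*4 + 2.0)*z = -3 + 2.0*(2.2666 - 1.8776)
z^{k+1} = -0.2222
Step 3: u-update.
u^{k+1} = -1.8776 + 2.2666 + 0.2222 = 0.6112
Step 4: Primal residual = |2.2666 + 0.2222| = 2.4888


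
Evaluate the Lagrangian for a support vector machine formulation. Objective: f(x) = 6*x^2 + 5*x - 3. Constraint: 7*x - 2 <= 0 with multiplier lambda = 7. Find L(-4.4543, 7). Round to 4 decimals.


Step 1: Evaluate f(x).
f(-4.4543) = 6*(-4.4543)^2 + 5*(-4.4543) - 3 = 93.7732
Step 2: Evaluate g(x).
g(-4.4543) = 7*-4.4543 - 2 = -33.1801
Step 3: Compute Lagrangian.
L = 93.7732 + 7*-33.1801 = -138.4875


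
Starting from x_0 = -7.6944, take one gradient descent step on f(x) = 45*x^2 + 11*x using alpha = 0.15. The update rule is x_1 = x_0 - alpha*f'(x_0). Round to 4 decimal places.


We compute the gradient at x_0 and apply the update.
f'(x) = 90*x + 11
f'(-7.6944) = 90*-7.6944 + 11 = -681.496
x_1 = -7.6944 - 0.15*-681.496 = 94.53


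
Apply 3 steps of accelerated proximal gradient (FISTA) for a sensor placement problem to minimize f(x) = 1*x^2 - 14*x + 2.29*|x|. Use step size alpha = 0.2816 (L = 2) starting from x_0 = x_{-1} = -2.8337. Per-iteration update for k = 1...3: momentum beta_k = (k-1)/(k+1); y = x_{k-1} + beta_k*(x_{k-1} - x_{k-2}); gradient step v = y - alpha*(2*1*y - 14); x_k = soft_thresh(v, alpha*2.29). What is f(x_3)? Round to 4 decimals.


FISTA on f(x) = 1*x^2 - 14*x + 2.29*|x|
L = 2, alpha = 0.2816
Iteration 1: beta = 0.0, y = -2.8337 + 0.0*(-2.8337 + 2.8337) = -2.8337
  grad(y) = -19.6674, v = y - alpha*grad = 2.7046
  prox(v) = soft_thresh(2.7046, 0.6449) = 2.0598
Iteration 2: beta = 0.3333, y = 2.0598 + 0.3333*(2.0598 + 2.8337) = 3.6909
  grad(y) = -6.6181, v = y - alpha*grad = 5.5546
  prox(v) = soft_thresh(5.5546, 0.6449) = 4.9097
Iteration 3: beta = 0.5, y = 4.9097 + 0.5*(4.9097 - 2.0598) = 6.3347
  grad(y) = -1.3306, v = y - alpha*grad = 6.7094
  prox(v) = soft_thresh(6.7094, 0.6449) = 6.0645
f(x_3) = 1*6.0645^2 - 14*6.0645 + 2.29*|6.0645| = -34.2371


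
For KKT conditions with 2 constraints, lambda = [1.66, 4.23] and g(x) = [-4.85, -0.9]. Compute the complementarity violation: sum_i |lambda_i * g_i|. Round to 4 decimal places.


KKT complementary slackness check:
lambda_1 * g_1 = 1.66 * -4.85 = -8.051
lambda_2 * g_2 = 4.23 * -0.9 = -3.807
Total violation = 8.051 + 3.807 = 11.858


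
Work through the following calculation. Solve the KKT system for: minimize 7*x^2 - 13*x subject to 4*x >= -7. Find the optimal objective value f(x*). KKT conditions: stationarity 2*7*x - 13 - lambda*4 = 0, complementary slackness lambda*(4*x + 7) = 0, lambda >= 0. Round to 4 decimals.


Step 1: Try lambda = 0 (constraint inactive).
Stationarity: 2*7*x - 13 = 0
x* = 13/(2*7) = 13/14 = 0.9286 (rounded; the exact value 13/14 is used below)
Check constraint: 4*0.9286 = 3.7144 >= -7 -- satisfied.
Step 2: Compute optimal value.
f(x*) = 7*(13/14)^2 - 13*(13/14) = -6.0357


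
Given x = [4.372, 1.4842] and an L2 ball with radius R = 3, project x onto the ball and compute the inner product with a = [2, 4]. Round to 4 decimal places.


Step 1: Compute ||x|| (intermediates to 6 decimals).
||x|| = sqrt(4.372^2 + 1.4842^2) = 4.617059
Step 2: Project.
Since ||x|| > R, scale = R/||x|| = 3/4.617059 = 0.649764, proj(x) = scale * x
proj(x) = [2.840768, 0.96438]
Step 3: Dot product.
a^T * proj(x) = 2*2.840768 + 4*0.96438 = 9.5391


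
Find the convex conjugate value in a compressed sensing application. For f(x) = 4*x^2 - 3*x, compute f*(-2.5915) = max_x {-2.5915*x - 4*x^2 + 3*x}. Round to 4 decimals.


f*(y) = sup_x {y*x - a*x^2 - b*x} = sup_x {(y-b)*x - a*x^2}
FOC: (y - b) - 2a*x = 0 => x* = (y - b)/(2a)
x* = (-2.5915 + 3)/(2*4) = 0.0511
f*(-2.5915) = (y-b)^2/(4a) = (-2.5915 + 3)^2/(4*4)
= 0.1669/16 = 0.0104


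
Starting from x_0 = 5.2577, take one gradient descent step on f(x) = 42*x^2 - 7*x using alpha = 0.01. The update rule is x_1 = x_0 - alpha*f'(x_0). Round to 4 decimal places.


We compute the gradient at x_0 and apply the update.
f'(x) = 84*x - 7
f'(5.2577) = 84*5.2577 - 7 = 434.6468
x_1 = 5.2577 - 0.01*434.6468 = 0.9112


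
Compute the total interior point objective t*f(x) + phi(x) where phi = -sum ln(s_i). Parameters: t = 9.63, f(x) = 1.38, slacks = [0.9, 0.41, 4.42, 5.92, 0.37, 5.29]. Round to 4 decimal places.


Step 1: Compute log-barrier.
ln values: [-0.1054, -0.8916, 1.4861, 1.7783, -0.9943, 1.6658]
phi = -(-0.1054 - 0.8916 + 1.4861 + 1.7783 - 0.9943 + 1.6658) = -2.9391
Step 2: Compute augmented objective.
t*f(x) = 9.63*1.38 = 13.2894
Total = 13.2894 - 2.9391 = 10.3503


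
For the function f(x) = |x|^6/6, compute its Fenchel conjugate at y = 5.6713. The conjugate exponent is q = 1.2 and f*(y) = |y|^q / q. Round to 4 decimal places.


The conjugate exponent q satisfies 1/p + 1/q = 1.
p = 6, so q = 6/(6 - 1) = 1.2
|y|^q = 5.6713^1.2 = 8.0245
f*(5.6713) = 8.0245 / 1.2 = 6.6871


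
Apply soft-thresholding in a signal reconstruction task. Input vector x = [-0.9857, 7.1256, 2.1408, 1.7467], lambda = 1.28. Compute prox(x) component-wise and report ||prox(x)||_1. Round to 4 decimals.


Soft-thresholding with lambda = 1.28:
prox(-0.9857) = sign(-0.9857)*max(|-0.9857| - 1.28, 0) = 0.0
prox(7.1256) = sign(7.1256)*max(|7.1256| - 1.28, 0) = 5.8456
prox(2.1408) = sign(2.1408)*max(|2.1408| - 1.28, 0) = 0.8608
prox(1.7467) = sign(1.7467)*max(|1.7467| - 1.28, 0) = 0.4667
prox(x) = [0.0, 5.8456, 0.8608, 0.4667]
||prox(x)||_1 = 0.0 + 5.8456 + 0.8608 + 0.4667 = 7.1731


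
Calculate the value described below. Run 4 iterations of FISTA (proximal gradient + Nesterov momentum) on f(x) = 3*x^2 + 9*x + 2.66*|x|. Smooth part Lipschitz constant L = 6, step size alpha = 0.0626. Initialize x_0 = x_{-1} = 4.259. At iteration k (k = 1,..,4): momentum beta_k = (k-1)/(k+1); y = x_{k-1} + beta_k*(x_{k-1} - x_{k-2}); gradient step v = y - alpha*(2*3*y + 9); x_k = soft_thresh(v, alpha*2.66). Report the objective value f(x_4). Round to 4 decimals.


FISTA on f(x) = 3*x^2 + 9*x + 2.66*|x|
L = 6, alpha = 0.0626
Iteration 1: beta = 0.0, y = 4.259 + 0.0*(4.259 - 4.259) = 4.259
  grad(y) = 34.554, v = y - alpha*grad = 2.0959
  prox(v) = soft_thresh(2.0959, 0.1665) = 1.9294
Iteration 2: beta = 0.3333, y = 1.9294 + 0.3333*(1.9294 - 4.259) = 1.1529
  grad(y) = 15.9172, v = y - alpha*grad = 0.1565
  prox(v) = soft_thresh(0.1565, 0.1665) = 0.0
Iteration 3: beta = 0.5, y = 0.0 + 0.5*(0.0 - 1.9294) = -0.9647
  grad(y) = 3.2118, v = y - alpha*grad = -1.1658
  prox(v) = soft_thresh(-1.1658, 0.1665) = -0.9992
Iteration 4: beta = 0.6, y = -0.9992 + 0.6*(-0.9992 - 0.0) = -1.5988
  grad(y) = -0.5927, v = y - alpha*grad = -1.5617
  prox(v) = soft_thresh(-1.5617, 0.1665) = -1.3952
f(x_4) = 3*(-1.3952)^2 + 9*(-1.3952) + 2.66*|-1.3952| = -3.0059


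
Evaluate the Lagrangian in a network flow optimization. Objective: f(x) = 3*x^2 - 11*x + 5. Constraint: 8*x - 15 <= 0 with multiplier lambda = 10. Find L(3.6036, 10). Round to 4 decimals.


Step 1: Evaluate f(x).
f(3.6036) = 3*3.6036^2 - 11*3.6036 + 5 = 4.3182
Step 2: Evaluate g(x).
g(3.6036) = 8*3.6036 - 15 = 13.8288
Step 3: Compute Lagrangian.
L = 4.3182 + 10*13.8288 = 142.6062


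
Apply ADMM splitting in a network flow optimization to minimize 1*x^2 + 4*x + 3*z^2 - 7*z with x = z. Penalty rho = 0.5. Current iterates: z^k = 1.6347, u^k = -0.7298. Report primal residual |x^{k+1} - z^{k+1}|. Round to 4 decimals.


ADMM iteration with rho = 0.5, z^k = 1.6347, u^k = -0.7298
Step 1: x-update.
Minimize 1*x^2 + 4*x + (0.5/2)*(x - 1.6347 - 0.7298)^2
FOC: (2*1 + 0.5)*x = -4 + 0.5*(1.6347 + 0.7298)
x^{k+1} = -1.1271
Step 2: z-update.
Minimize 3*z^2 - 7*z + (0.5/2)*(-1.1271 - z - 0.7298)^2
FOC: (2*3 + 0.5)*z = 7 + 0.5*(-1.1271 - 0.7298)
z^{k+1} = 0.9341
Step 3: u-update.
u^{k+1} = -0.7298 - 1.1271 - 0.9341 = -2.791
Step 4: Primal residual = |-1.1271 - 0.9341| = 2.0612


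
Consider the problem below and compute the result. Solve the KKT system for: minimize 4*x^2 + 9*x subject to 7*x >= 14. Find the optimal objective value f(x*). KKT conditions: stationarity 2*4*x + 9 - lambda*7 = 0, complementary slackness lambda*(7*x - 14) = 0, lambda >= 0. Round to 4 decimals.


Step 1: Try lambda = 0 (constraint inactive).
x_unc = -9/(2*4) = -1.125
Check: 7*-1.125 = -7.875 < 14 -- violated!
Step 2: Constraint must be active: 7*x = 14
x* = 14/7 = 2.0
lambda = (2*4*2.0 + 9)/7 = 3.5714
Step 3: Compute optimal value.
f(x*) = 4*2.0^2 + 9*2.0 = 34.0
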